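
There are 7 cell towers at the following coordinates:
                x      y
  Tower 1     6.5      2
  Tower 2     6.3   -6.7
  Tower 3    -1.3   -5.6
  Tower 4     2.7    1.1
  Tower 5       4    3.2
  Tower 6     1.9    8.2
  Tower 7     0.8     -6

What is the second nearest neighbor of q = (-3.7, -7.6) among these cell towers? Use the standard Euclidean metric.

Since √ is increasing, it suffices to compare squared distances:
d²(q, Tower 1) = 104.04 + 92.16 = 196.2
d²(q, Tower 2) = 100 + 0.81 = 100.81
d²(q, Tower 3) = 5.76 + 4 = 9.76
d²(q, Tower 4) = 40.96 + 75.69 = 116.65
d²(q, Tower 5) = 59.29 + 116.64 = 175.93
d²(q, Tower 6) = 31.36 + 249.64 = 281
d²(q, Tower 7) = 20.25 + 2.56 = 22.81
Sorted ascending: Tower 3, Tower 7, Tower 2, … — the second-nearest is Tower 7.

Tower 7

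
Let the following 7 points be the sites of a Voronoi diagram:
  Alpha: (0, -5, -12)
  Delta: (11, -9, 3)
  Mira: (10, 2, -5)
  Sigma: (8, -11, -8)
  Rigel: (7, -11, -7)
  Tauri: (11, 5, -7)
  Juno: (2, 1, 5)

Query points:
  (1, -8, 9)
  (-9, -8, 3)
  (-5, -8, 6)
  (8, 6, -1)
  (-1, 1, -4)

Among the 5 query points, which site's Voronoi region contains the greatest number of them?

Juno

(1, -8, 9) — d² to each: Alpha:451, Delta:137, Mira:377, Sigma:347, Rigel:301, Tauri:525, Juno:98 → nearest is Juno
(-9, -8, 3) — d² to each: Alpha:315, Delta:401, Mira:525, Sigma:419, Rigel:365, Tauri:669, Juno:206 → nearest is Juno
(-5, -8, 6) — d² to each: Alpha:358, Delta:266, Mira:446, Sigma:374, Rigel:322, Tauri:594, Juno:131 → nearest is Juno
(8, 6, -1) — d² to each: Alpha:306, Delta:250, Mira:36, Sigma:338, Rigel:326, Tauri:46, Juno:97 → nearest is Mira
(-1, 1, -4) — d² to each: Alpha:101, Delta:293, Mira:123, Sigma:241, Rigel:217, Tauri:169, Juno:90 → nearest is Juno
Tally — Mira:1, Juno:4. Juno captures the most (4).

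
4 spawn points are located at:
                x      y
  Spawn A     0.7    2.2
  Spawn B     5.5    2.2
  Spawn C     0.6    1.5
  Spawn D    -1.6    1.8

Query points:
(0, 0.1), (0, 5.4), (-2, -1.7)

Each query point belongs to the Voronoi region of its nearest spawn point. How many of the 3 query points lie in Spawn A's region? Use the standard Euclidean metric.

1

(0, 0.1) — d² to each: Spawn A:4.9, Spawn B:34.66, Spawn C:2.32, Spawn D:5.45 → nearest is Spawn C
(0, 5.4) — d² to each: Spawn A:10.73, Spawn B:40.49, Spawn C:15.57, Spawn D:15.52 → nearest is Spawn A
(-2, -1.7) — d² to each: Spawn A:22.5, Spawn B:71.46, Spawn C:17, Spawn D:12.41 → nearest is Spawn D
1 of the 3 points has Spawn A as nearest.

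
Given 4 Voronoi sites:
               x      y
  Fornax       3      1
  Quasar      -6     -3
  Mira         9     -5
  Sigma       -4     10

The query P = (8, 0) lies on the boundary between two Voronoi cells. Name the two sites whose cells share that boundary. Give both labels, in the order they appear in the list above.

Squared distances from P to each site:
d²(P, Fornax) = (8−3)² + (0−1)² = 25 + 1 = 26
d²(P, Quasar) = (8−(-6))² + (0−(-3))² = 196 + 9 = 205
d²(P, Mira) = (8−9)² + (0−(-5))² = 1 + 25 = 26
d²(P, Sigma) = (8−(-4))² + (0−10)² = 144 + 100 = 244
P is equidistant from Fornax and Mira (both at squared distance 26), and every other site is strictly farther — so P lies on the Fornax–Mira Voronoi edge.

Fornax and Mira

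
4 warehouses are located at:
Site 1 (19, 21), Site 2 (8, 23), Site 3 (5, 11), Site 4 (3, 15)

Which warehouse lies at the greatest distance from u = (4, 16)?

Site 1

Squared Euclidean distances:
d²(u, Site 1) = (4−19)² + (16−21)² = 225 + 25 = 250
d²(u, Site 2) = (4−8)² + (16−23)² = 16 + 49 = 65
d²(u, Site 3) = (4−5)² + (16−11)² = 1 + 25 = 26
d²(u, Site 4) = (4−3)² + (16−15)² = 1 + 1 = 2
The largest is to Site 1.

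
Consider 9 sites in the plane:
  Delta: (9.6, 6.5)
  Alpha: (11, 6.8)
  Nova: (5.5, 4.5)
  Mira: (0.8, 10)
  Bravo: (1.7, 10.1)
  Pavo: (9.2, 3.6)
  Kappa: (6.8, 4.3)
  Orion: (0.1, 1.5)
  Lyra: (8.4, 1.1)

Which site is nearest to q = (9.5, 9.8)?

Since √ is increasing, it suffices to compare squared distances:
d²(q, Delta) = 0.01 + 10.89 = 10.9
d²(q, Alpha) = 2.25 + 9 = 11.25
d²(q, Nova) = 16 + 28.09 = 44.09
d²(q, Mira) = 75.69 + 0.04 = 75.73
d²(q, Bravo) = 60.84 + 0.09 = 60.93
d²(q, Pavo) = 0.09 + 38.44 = 38.53
d²(q, Kappa) = 7.29 + 30.25 = 37.54
d²(q, Orion) = 88.36 + 68.89 = 157.25
d²(q, Lyra) = 1.21 + 75.69 = 76.9
Minimum is at Delta.

Delta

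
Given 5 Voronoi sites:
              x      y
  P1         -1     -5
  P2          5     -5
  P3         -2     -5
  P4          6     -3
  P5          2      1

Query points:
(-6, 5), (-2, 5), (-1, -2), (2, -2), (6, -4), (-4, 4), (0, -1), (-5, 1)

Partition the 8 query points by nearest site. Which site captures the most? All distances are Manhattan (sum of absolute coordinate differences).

(-6, 5) — d to each: P1:15, P2:21, P3:14, P4:20, P5:12 → nearest is P5
(-2, 5) — d to each: P1:11, P2:17, P3:10, P4:16, P5:8 → nearest is P5
(-1, -2) — d to each: P1:3, P2:9, P3:4, P4:8, P5:6 → nearest is P1
(2, -2) — d to each: P1:6, P2:6, P3:7, P4:5, P5:3 → nearest is P5
(6, -4) — d to each: P1:8, P2:2, P3:9, P4:1, P5:9 → nearest is P4
(-4, 4) — d to each: P1:12, P2:18, P3:11, P4:17, P5:9 → nearest is P5
(0, -1) — d to each: P1:5, P2:9, P3:6, P4:8, P5:4 → nearest is P5
(-5, 1) — d to each: P1:10, P2:16, P3:9, P4:15, P5:7 → nearest is P5
Tally — P1:1, P4:1, P5:6. P5 captures the most (6).

P5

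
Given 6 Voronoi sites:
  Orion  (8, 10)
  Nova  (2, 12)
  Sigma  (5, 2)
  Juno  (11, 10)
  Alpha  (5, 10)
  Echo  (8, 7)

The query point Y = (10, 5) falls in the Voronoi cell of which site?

Echo

Compare squared distances (the ordering matches that of the actual distances):
d²(Y, Orion) = (10−8)² + (5−10)² = 4 + 25 = 29
d²(Y, Nova) = (10−2)² + (5−12)² = 64 + 49 = 113
d²(Y, Sigma) = (10−5)² + (5−2)² = 25 + 9 = 34
d²(Y, Juno) = (10−11)² + (5−10)² = 1 + 25 = 26
d²(Y, Alpha) = (10−5)² + (5−10)² = 25 + 25 = 50
d²(Y, Echo) = (10−8)² + (5−7)² = 4 + 4 = 8
The smallest is to Echo, so Y lies in the Voronoi region of Echo.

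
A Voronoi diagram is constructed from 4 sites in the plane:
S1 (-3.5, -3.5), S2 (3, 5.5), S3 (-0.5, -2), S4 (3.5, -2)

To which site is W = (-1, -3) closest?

Since √ is increasing, it suffices to compare squared distances:
|WS1|² = (-1−(-3.5))² + (-3−(-3.5))² = 6.25 + 0.25 = 6.5
|WS2|² = (-1−3)² + (-3−5.5)² = 16 + 72.25 = 88.25
|WS3|² = (-1−(-0.5))² + (-3−(-2))² = 0.25 + 1 = 1.25
|WS4|² = (-1−3.5)² + (-3−(-2))² = 20.25 + 1 = 21.25
S3 is nearest.

S3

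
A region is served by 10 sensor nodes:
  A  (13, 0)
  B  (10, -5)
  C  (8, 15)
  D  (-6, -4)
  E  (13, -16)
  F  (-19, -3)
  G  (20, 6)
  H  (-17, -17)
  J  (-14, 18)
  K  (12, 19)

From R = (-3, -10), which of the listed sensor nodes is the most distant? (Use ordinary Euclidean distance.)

K

Squared Euclidean distances:
|RA|² = (-3−13)² + (-10−0)² = 256 + 100 = 356
|RB|² = (-3−10)² + (-10−(-5))² = 169 + 25 = 194
|RC|² = (-3−8)² + (-10−15)² = 121 + 625 = 746
|RD|² = (-3−(-6))² + (-10−(-4))² = 9 + 36 = 45
|RE|² = (-3−13)² + (-10−(-16))² = 256 + 36 = 292
|RF|² = (-3−(-19))² + (-10−(-3))² = 256 + 49 = 305
|RG|² = (-3−20)² + (-10−6)² = 529 + 256 = 785
|RH|² = (-3−(-17))² + (-10−(-17))² = 196 + 49 = 245
|RJ|² = (-3−(-14))² + (-10−18)² = 121 + 784 = 905
|RK|² = (-3−12)² + (-10−19)² = 225 + 841 = 1066
The largest is to K.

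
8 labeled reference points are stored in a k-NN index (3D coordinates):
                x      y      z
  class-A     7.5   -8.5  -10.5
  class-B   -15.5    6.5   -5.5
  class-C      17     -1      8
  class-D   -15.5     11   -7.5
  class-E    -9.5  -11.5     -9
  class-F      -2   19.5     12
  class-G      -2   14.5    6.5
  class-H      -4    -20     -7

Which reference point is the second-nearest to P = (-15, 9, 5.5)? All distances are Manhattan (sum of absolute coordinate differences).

class-D

d(P, class-A) = |-15−7.5| + |9−(-8.5)| + |5.5−(-10.5)| = 22.5 + 17.5 + 16 = 56
d(P, class-B) = |-15−(-15.5)| + |9−6.5| + |5.5−(-5.5)| = 0.5 + 2.5 + 11 = 14
d(P, class-C) = |-15−17| + |9−(-1)| + |5.5−8| = 32 + 10 + 2.5 = 44.5
d(P, class-D) = |-15−(-15.5)| + |9−11| + |5.5−(-7.5)| = 0.5 + 2 + 13 = 15.5
d(P, class-E) = |-15−(-9.5)| + |9−(-11.5)| + |5.5−(-9)| = 5.5 + 20.5 + 14.5 = 40.5
d(P, class-F) = |-15−(-2)| + |9−19.5| + |5.5−12| = 13 + 10.5 + 6.5 = 30
d(P, class-G) = |-15−(-2)| + |9−14.5| + |5.5−6.5| = 13 + 5.5 + 1 = 19.5
d(P, class-H) = |-15−(-4)| + |9−(-20)| + |5.5−(-7)| = 11 + 29 + 12.5 = 52.5
Sorted ascending: class-B, class-D, class-G, … — the second-nearest is class-D.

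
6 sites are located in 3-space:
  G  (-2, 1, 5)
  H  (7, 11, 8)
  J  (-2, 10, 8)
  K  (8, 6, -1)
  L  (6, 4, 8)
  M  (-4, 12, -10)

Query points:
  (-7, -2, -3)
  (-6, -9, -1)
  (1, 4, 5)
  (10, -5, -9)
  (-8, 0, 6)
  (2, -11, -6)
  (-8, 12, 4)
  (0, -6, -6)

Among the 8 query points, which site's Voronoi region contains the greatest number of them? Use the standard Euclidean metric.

(-7, -2, -3) — d² to each: G:98, H:486, J:290, K:293, L:326, M:254 → nearest is G
(-6, -9, -1) — d² to each: G:152, H:650, J:458, K:421, L:394, M:526 → nearest is G
(1, 4, 5) — d² to each: G:18, H:94, J:54, K:89, L:34, M:314 → nearest is G
(10, -5, -9) — d² to each: G:376, H:554, J:658, K:189, L:386, M:486 → nearest is K
(-8, 0, 6) — d² to each: G:38, H:350, J:140, K:341, L:216, M:416 → nearest is G
(2, -11, -6) — d² to each: G:281, H:705, J:653, K:350, L:437, M:581 → nearest is G
(-8, 12, 4) — d² to each: G:158, H:242, J:56, K:317, L:276, M:212 → nearest is J
(0, -6, -6) — d² to each: G:174, H:534, J:456, K:233, L:332, M:356 → nearest is G
Tally — G:6, J:1, K:1. G captures the most (6).

G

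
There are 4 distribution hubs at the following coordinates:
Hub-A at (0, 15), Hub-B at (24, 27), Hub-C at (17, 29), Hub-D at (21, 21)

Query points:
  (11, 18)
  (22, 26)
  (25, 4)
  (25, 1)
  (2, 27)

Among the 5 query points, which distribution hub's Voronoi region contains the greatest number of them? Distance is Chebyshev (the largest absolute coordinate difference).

(11, 18) — d to each: Hub-A:11, Hub-B:13, Hub-C:11, Hub-D:10 → nearest is Hub-D
(22, 26) — d to each: Hub-A:22, Hub-B:2, Hub-C:5, Hub-D:5 → nearest is Hub-B
(25, 4) — d to each: Hub-A:25, Hub-B:23, Hub-C:25, Hub-D:17 → nearest is Hub-D
(25, 1) — d to each: Hub-A:25, Hub-B:26, Hub-C:28, Hub-D:20 → nearest is Hub-D
(2, 27) — d to each: Hub-A:12, Hub-B:22, Hub-C:15, Hub-D:19 → nearest is Hub-A
Tally — Hub-A:1, Hub-B:1, Hub-D:3. Hub-D captures the most (3).

Hub-D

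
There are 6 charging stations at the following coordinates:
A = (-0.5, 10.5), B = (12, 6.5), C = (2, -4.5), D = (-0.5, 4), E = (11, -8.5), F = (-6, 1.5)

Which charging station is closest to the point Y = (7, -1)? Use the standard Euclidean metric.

Since √ is increasing, it suffices to compare squared distances:
|YA|² = (7−(-0.5))² + (-1−10.5)² = 56.25 + 132.25 = 188.5
|YB|² = (7−12)² + (-1−6.5)² = 25 + 56.25 = 81.25
|YC|² = (7−2)² + (-1−(-4.5))² = 25 + 12.25 = 37.25
|YD|² = (7−(-0.5))² + (-1−4)² = 56.25 + 25 = 81.25
|YE|² = (7−11)² + (-1−(-8.5))² = 16 + 56.25 = 72.25
|YF|² = (7−(-6))² + (-1−1.5)² = 169 + 6.25 = 175.25
C is nearest.

C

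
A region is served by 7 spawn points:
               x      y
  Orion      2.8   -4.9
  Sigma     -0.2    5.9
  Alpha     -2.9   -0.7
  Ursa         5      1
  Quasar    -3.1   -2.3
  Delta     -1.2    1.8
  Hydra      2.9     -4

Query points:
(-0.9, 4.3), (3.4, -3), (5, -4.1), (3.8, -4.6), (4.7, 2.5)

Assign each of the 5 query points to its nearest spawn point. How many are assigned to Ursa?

(-0.9, 4.3) — d² to each: Orion:98.33, Sigma:3.05, Alpha:29, Ursa:45.7, Quasar:48.4, Delta:6.34, Hydra:83.33 → nearest is Sigma
(3.4, -3) — d² to each: Orion:3.97, Sigma:92.17, Alpha:44.98, Ursa:18.56, Quasar:42.74, Delta:44.2, Hydra:1.25 → nearest is Hydra
(5, -4.1) — d² to each: Orion:5.48, Sigma:127.04, Alpha:73.97, Ursa:26.01, Quasar:68.85, Delta:73.25, Hydra:4.42 → nearest is Hydra
(3.8, -4.6) — d² to each: Orion:1.09, Sigma:126.25, Alpha:60.1, Ursa:32.8, Quasar:52.9, Delta:65.96, Hydra:1.17 → nearest is Orion
(4.7, 2.5) — d² to each: Orion:58.37, Sigma:35.57, Alpha:68, Ursa:2.34, Quasar:83.88, Delta:35.3, Hydra:45.49 → nearest is Ursa
1 of the 5 points has Ursa as nearest.

1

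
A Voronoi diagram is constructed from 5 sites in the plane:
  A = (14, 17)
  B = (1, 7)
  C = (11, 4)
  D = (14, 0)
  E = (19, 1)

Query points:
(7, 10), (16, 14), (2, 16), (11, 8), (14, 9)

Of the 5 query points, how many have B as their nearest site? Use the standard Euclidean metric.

(7, 10) — d² to each: A:98, B:45, C:52, D:149, E:225 → nearest is B
(16, 14) — d² to each: A:13, B:274, C:125, D:200, E:178 → nearest is A
(2, 16) — d² to each: A:145, B:82, C:225, D:400, E:514 → nearest is B
(11, 8) — d² to each: A:90, B:101, C:16, D:73, E:113 → nearest is C
(14, 9) — d² to each: A:64, B:173, C:34, D:81, E:89 → nearest is C
2 of the 5 points have B as nearest.

2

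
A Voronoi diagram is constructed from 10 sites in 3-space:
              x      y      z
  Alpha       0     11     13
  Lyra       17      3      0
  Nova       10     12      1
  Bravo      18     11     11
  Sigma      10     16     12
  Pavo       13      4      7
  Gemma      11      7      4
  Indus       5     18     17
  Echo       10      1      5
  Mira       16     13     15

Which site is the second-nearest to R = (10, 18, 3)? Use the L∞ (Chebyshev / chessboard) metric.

Bravo

d(R, Alpha) = max(10, 7, 10) = 10
d(R, Lyra) = max(7, 15, 3) = 15
d(R, Nova) = max(0, 6, 2) = 6
d(R, Bravo) = max(8, 7, 8) = 8
d(R, Sigma) = max(0, 2, 9) = 9
d(R, Pavo) = max(3, 14, 4) = 14
d(R, Gemma) = max(1, 11, 1) = 11
d(R, Indus) = max(5, 0, 14) = 14
d(R, Echo) = max(0, 17, 2) = 17
d(R, Mira) = max(6, 5, 12) = 12
Sorted ascending: Nova, Bravo, Sigma, … — the second-nearest is Bravo.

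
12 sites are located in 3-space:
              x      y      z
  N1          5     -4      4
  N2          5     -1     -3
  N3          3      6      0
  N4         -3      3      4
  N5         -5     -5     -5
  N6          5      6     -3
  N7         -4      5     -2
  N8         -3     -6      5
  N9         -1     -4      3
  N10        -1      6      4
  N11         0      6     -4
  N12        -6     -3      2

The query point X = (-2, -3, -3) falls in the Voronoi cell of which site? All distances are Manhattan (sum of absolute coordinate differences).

d(X,N1) = |-2−5| + |-3−(-4)| + |-3−4| = 7 + 1 + 7 = 15
d(X,N2) = |-2−5| + |-3−(-1)| + |-3−(-3)| = 7 + 2 + 0 = 9
d(X,N3) = |-2−3| + |-3−6| + |-3−0| = 5 + 9 + 3 = 17
d(X,N4) = |-2−(-3)| + |-3−3| + |-3−4| = 1 + 6 + 7 = 14
d(X,N5) = |-2−(-5)| + |-3−(-5)| + |-3−(-5)| = 3 + 2 + 2 = 7
d(X,N6) = |-2−5| + |-3−6| + |-3−(-3)| = 7 + 9 + 0 = 16
d(X,N7) = |-2−(-4)| + |-3−5| + |-3−(-2)| = 2 + 8 + 1 = 11
d(X,N8) = |-2−(-3)| + |-3−(-6)| + |-3−5| = 1 + 3 + 8 = 12
d(X,N9) = |-2−(-1)| + |-3−(-4)| + |-3−3| = 1 + 1 + 6 = 8
d(X, N10) = |-2−(-1)| + |-3−6| + |-3−4| = 1 + 9 + 7 = 17
d(X, N11) = |-2−0| + |-3−6| + |-3−(-4)| = 2 + 9 + 1 = 12
d(X, N12) = |-2−(-6)| + |-3−(-3)| + |-3−2| = 4 + 0 + 5 = 9
The smallest is to N5, so X lies in the Voronoi region of N5.

N5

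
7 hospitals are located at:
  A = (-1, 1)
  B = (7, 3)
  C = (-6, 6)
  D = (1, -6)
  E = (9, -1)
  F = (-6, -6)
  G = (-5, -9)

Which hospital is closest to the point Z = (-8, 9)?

Compare squared distances (the ordering matches that of the actual distances):
|ZA|² = (-8−(-1))² + (9−1)² = 49 + 64 = 113
|ZB|² = (-8−7)² + (9−3)² = 225 + 36 = 261
|ZC|² = (-8−(-6))² + (9−6)² = 4 + 9 = 13
|ZD|² = (-8−1)² + (9−(-6))² = 81 + 225 = 306
|ZE|² = (-8−9)² + (9−(-1))² = 289 + 100 = 389
|ZF|² = (-8−(-6))² + (9−(-6))² = 4 + 225 = 229
|ZG|² = (-8−(-5))² + (9−(-9))² = 9 + 324 = 333
Minimum is at C.

C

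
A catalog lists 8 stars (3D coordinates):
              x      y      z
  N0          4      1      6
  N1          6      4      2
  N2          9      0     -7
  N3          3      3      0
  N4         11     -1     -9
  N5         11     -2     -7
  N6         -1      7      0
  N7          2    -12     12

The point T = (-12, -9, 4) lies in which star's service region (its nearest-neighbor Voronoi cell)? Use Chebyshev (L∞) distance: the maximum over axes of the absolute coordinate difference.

N7

d(T,N0) = max(16, 10, 2) = 16
d(T,N1) = max(18, 13, 2) = 18
d(T,N2) = max(21, 9, 11) = 21
d(T,N3) = max(15, 12, 4) = 15
d(T,N4) = max(23, 8, 13) = 23
d(T,N5) = max(23, 7, 11) = 23
d(T,N6) = max(11, 16, 4) = 16
d(T,N7) = max(14, 3, 8) = 14
N7 is nearest.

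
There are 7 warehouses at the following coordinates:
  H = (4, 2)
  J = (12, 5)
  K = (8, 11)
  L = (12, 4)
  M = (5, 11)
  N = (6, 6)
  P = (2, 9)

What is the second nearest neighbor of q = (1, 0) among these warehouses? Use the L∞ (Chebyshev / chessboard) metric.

d(q,H) = max(3, 2) = 3
d(q,J) = max(11, 5) = 11
d(q,K) = max(7, 11) = 11
d(q,L) = max(11, 4) = 11
d(q,M) = max(4, 11) = 11
d(q,N) = max(5, 6) = 6
d(q,P) = max(1, 9) = 9
Sorted ascending: H, N, P, … — the second-nearest is N.

N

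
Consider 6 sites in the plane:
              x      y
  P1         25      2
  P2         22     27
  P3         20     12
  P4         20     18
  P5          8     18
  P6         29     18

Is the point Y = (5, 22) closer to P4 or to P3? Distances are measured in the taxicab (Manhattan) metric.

d(Y,P4) = |5−20| + |22−18| = 15 + 4 = 19
d(Y,P3) = |5−20| + |22−12| = 15 + 10 = 25
19 < 25, so P4 is closer.

P4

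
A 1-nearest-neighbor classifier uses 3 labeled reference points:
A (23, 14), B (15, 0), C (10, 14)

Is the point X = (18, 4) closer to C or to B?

Compare squared distances:
|XC|² = (18−10)² + (4−14)² = 64 + 100 = 164
|XB|² = (18−15)² + (4−0)² = 9 + 16 = 25
164 > 25, so B is closer.

B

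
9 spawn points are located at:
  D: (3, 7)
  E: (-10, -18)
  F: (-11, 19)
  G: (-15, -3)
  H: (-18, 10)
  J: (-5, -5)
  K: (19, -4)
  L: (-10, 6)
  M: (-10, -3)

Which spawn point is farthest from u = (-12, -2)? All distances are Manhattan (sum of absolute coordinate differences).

d(u,D) = |-12−3| + |-2−7| = 15 + 9 = 24
d(u,E) = |-12−(-10)| + |-2−(-18)| = 2 + 16 = 18
d(u,F) = |-12−(-11)| + |-2−19| = 1 + 21 = 22
d(u,G) = |-12−(-15)| + |-2−(-3)| = 3 + 1 = 4
d(u,H) = |-12−(-18)| + |-2−10| = 6 + 12 = 18
d(u,J) = |-12−(-5)| + |-2−(-5)| = 7 + 3 = 10
d(u,K) = |-12−19| + |-2−(-4)| = 31 + 2 = 33
d(u,L) = |-12−(-10)| + |-2−6| = 2 + 8 = 10
d(u,M) = |-12−(-10)| + |-2−(-3)| = 2 + 1 = 3
The largest is to K.

K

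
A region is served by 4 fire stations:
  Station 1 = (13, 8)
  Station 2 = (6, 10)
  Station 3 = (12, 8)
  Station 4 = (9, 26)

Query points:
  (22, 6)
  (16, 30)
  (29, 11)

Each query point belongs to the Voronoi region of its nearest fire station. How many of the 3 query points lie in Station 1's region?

(22, 6) — d² to each: Station 1:85, Station 2:272, Station 3:104, Station 4:569 → nearest is Station 1
(16, 30) — d² to each: Station 1:493, Station 2:500, Station 3:500, Station 4:65 → nearest is Station 4
(29, 11) — d² to each: Station 1:265, Station 2:530, Station 3:298, Station 4:625 → nearest is Station 1
2 of the 3 points have Station 1 as nearest.

2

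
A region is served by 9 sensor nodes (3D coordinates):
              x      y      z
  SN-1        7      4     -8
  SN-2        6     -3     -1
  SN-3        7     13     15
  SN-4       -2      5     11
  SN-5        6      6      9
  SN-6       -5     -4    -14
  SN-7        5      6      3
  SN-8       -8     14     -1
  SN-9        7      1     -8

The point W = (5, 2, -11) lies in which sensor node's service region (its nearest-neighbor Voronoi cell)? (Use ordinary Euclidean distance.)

Squared Euclidean distances:
d²(W, SN-1) = (5−7)² + (2−4)² + (-11−(-8))² = 4 + 4 + 9 = 17
d²(W, SN-2) = (5−6)² + (2−(-3))² + (-11−(-1))² = 1 + 25 + 100 = 126
d²(W, SN-3) = (5−7)² + (2−13)² + (-11−15)² = 4 + 121 + 676 = 801
d²(W, SN-4) = (5−(-2))² + (2−5)² + (-11−11)² = 49 + 9 + 484 = 542
d²(W, SN-5) = (5−6)² + (2−6)² + (-11−9)² = 1 + 16 + 400 = 417
d²(W, SN-6) = (5−(-5))² + (2−(-4))² + (-11−(-14))² = 100 + 36 + 9 = 145
d²(W, SN-7) = (5−5)² + (2−6)² + (-11−3)² = 0 + 16 + 196 = 212
d²(W, SN-8) = (5−(-8))² + (2−14)² + (-11−(-1))² = 169 + 144 + 100 = 413
d²(W, SN-9) = (5−7)² + (2−1)² + (-11−(-8))² = 4 + 1 + 9 = 14
Minimum is at SN-9.

SN-9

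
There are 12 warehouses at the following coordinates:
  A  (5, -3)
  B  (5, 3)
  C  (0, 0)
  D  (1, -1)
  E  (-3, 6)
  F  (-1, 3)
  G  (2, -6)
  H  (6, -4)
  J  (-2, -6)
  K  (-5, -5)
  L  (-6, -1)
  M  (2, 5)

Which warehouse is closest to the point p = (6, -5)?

H

Since √ is increasing, it suffices to compare squared distances:
|pA|² = (6−5)² + (-5−(-3))² = 1 + 4 = 5
|pB|² = (6−5)² + (-5−3)² = 1 + 64 = 65
|pC|² = (6−0)² + (-5−0)² = 36 + 25 = 61
|pD|² = (6−1)² + (-5−(-1))² = 25 + 16 = 41
|pE|² = (6−(-3))² + (-5−6)² = 81 + 121 = 202
|pF|² = (6−(-1))² + (-5−3)² = 49 + 64 = 113
|pG|² = (6−2)² + (-5−(-6))² = 16 + 1 = 17
|pH|² = (6−6)² + (-5−(-4))² = 0 + 1 = 1
|pJ|² = (6−(-2))² + (-5−(-6))² = 64 + 1 = 65
|pK|² = (6−(-5))² + (-5−(-5))² = 121 + 0 = 121
|pL|² = (6−(-6))² + (-5−(-1))² = 144 + 16 = 160
|pM|² = (6−2)² + (-5−5)² = 16 + 100 = 116
The smallest is to H, so p lies in the Voronoi region of H.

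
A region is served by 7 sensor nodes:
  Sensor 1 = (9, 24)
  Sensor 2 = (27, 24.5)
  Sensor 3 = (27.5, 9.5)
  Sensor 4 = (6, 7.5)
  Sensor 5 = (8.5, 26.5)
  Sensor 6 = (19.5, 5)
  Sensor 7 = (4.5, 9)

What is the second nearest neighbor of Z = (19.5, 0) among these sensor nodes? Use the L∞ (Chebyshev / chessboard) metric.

d(Z, Sensor 1) = max(10.5, 24) = 24
d(Z, Sensor 2) = max(7.5, 24.5) = 24.5
d(Z, Sensor 3) = max(8, 9.5) = 9.5
d(Z, Sensor 4) = max(13.5, 7.5) = 13.5
d(Z, Sensor 5) = max(11, 26.5) = 26.5
d(Z, Sensor 6) = max(0, 5) = 5
d(Z, Sensor 7) = max(15, 9) = 15
Sorted ascending: Sensor 6, Sensor 3, Sensor 4, … — the second-nearest is Sensor 3.

Sensor 3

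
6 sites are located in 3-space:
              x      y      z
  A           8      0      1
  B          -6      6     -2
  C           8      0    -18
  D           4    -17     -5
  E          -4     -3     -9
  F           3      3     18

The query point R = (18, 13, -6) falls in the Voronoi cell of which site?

A

Squared Euclidean distances:
|RA|² = 100 + 169 + 49 = 318
|RB|² = 576 + 49 + 16 = 641
|RC|² = 100 + 169 + 144 = 413
|RD|² = 196 + 900 + 1 = 1097
|RE|² = 484 + 256 + 9 = 749
|RF|² = 225 + 100 + 576 = 901
The smallest is to A, so R lies in the Voronoi region of A.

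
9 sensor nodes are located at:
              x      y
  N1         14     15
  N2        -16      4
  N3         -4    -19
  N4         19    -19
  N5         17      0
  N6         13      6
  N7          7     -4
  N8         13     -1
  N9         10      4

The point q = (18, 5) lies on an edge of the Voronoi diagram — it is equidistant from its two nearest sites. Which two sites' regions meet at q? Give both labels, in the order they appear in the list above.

N5 and N6

Squared distances from q to each site:
|qN1|² = 16 + 100 = 116
|qN2|² = 1156 + 1 = 1157
|qN3|² = 484 + 576 = 1060
|qN4|² = 1 + 576 = 577
|qN5|² = 1 + 25 = 26
|qN6|² = 25 + 1 = 26
|qN7|² = 121 + 81 = 202
|qN8|² = 25 + 36 = 61
|qN9|² = 64 + 1 = 65
q is equidistant from N5 and N6 (both at squared distance 26), and every other site is strictly farther — so q lies on the N5–N6 Voronoi edge.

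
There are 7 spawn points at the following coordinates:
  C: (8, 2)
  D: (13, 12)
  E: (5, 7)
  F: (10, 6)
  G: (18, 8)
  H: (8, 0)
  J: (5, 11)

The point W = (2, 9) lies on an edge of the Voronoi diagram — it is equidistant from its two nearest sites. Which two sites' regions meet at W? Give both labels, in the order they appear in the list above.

E and J

Squared distances from W to each site:
|WC|² = (2−8)² + (9−2)² = 36 + 49 = 85
|WD|² = (2−13)² + (9−12)² = 121 + 9 = 130
|WE|² = (2−5)² + (9−7)² = 9 + 4 = 13
|WF|² = (2−10)² + (9−6)² = 64 + 9 = 73
|WG|² = (2−18)² + (9−8)² = 256 + 1 = 257
|WH|² = (2−8)² + (9−0)² = 36 + 81 = 117
|WJ|² = (2−5)² + (9−11)² = 9 + 4 = 13
W is equidistant from E and J (both at squared distance 13), and every other site is strictly farther — so W lies on the E–J Voronoi edge.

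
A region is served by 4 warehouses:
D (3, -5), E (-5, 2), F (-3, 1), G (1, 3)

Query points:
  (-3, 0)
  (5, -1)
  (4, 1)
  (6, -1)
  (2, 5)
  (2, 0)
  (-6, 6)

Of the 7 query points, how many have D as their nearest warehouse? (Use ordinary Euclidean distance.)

(-3, 0) — d² to each: D:61, E:8, F:1, G:25 → nearest is F
(5, -1) — d² to each: D:20, E:109, F:68, G:32 → nearest is D
(4, 1) — d² to each: D:37, E:82, F:49, G:13 → nearest is G
(6, -1) — d² to each: D:25, E:130, F:85, G:41 → nearest is D
(2, 5) — d² to each: D:101, E:58, F:41, G:5 → nearest is G
(2, 0) — d² to each: D:26, E:53, F:26, G:10 → nearest is G
(-6, 6) — d² to each: D:202, E:17, F:34, G:58 → nearest is E
2 of the 7 points have D as nearest.

2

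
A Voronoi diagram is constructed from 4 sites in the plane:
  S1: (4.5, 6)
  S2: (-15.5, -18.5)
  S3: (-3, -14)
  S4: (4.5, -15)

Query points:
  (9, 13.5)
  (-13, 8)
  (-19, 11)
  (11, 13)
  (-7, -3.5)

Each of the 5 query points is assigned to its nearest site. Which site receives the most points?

S1

(9, 13.5) — d² to each: S1:76.5, S2:1624.25, S3:900.25, S4:832.5 → nearest is S1
(-13, 8) — d² to each: S1:310.25, S2:708.5, S3:584, S4:835.25 → nearest is S1
(-19, 11) — d² to each: S1:577.25, S2:882.5, S3:881, S4:1228.25 → nearest is S1
(11, 13) — d² to each: S1:91.25, S2:1694.5, S3:925, S4:826.25 → nearest is S1
(-7, -3.5) — d² to each: S1:222.5, S2:297.25, S3:126.25, S4:264.5 → nearest is S3
Tally — S1:4, S3:1. S1 captures the most (4).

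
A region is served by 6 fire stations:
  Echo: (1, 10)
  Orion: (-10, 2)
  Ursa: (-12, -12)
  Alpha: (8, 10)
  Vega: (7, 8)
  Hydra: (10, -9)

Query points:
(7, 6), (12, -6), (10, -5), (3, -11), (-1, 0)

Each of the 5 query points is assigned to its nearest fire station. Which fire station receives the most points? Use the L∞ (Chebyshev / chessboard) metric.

Hydra

(7, 6) — d to each: Echo:6, Orion:17, Ursa:19, Alpha:4, Vega:2, Hydra:15 → nearest is Vega
(12, -6) — d to each: Echo:16, Orion:22, Ursa:24, Alpha:16, Vega:14, Hydra:3 → nearest is Hydra
(10, -5) — d to each: Echo:15, Orion:20, Ursa:22, Alpha:15, Vega:13, Hydra:4 → nearest is Hydra
(3, -11) — d to each: Echo:21, Orion:13, Ursa:15, Alpha:21, Vega:19, Hydra:7 → nearest is Hydra
(-1, 0) — d to each: Echo:10, Orion:9, Ursa:12, Alpha:10, Vega:8, Hydra:11 → nearest is Vega
Tally — Vega:2, Hydra:3. Hydra captures the most (3).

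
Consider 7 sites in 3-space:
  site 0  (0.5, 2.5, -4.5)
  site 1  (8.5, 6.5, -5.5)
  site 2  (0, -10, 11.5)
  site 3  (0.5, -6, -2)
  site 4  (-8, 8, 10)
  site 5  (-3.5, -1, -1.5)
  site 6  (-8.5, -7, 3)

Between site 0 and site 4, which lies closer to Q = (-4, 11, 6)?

site 4

Compare squared distances:
d²(Q, site 0) = (-4−0.5)² + (11−2.5)² + (6−(-4.5))² = 20.25 + 72.25 + 110.25 = 202.75
d²(Q, site 4) = (-4−(-8))² + (11−8)² + (6−10)² = 16 + 9 + 16 = 41
202.75 > 41, so site 4 is closer.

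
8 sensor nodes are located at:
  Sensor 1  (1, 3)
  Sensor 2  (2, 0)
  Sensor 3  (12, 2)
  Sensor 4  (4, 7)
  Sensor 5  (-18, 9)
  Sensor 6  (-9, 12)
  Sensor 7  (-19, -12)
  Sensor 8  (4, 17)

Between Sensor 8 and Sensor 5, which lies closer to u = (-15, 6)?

Sensor 5

Compare squared distances:
d²(u, Sensor 8) = (-15−4)² + (6−17)² = 361 + 121 = 482
d²(u, Sensor 5) = (-15−(-18))² + (6−9)² = 9 + 9 = 18
482 > 18, so Sensor 5 is closer.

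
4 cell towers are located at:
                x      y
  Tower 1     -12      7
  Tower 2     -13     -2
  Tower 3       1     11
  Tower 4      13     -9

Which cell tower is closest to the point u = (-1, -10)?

Tower 4

Compare squared distances (the ordering matches that of the actual distances):
d²(u, Tower 1) = (-1−(-12))² + (-10−7)² = 121 + 289 = 410
d²(u, Tower 2) = (-1−(-13))² + (-10−(-2))² = 144 + 64 = 208
d²(u, Tower 3) = (-1−1)² + (-10−11)² = 4 + 441 = 445
d²(u, Tower 4) = (-1−13)² + (-10−(-9))² = 196 + 1 = 197
The smallest is to Tower 4, so u lies in the Voronoi region of Tower 4.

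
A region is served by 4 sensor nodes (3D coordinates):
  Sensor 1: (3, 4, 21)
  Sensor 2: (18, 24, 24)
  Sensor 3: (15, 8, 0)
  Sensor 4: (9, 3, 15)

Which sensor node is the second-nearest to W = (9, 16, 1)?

Sensor 4

Squared Euclidean distances:
d²(W, Sensor 1) = 36 + 144 + 400 = 580
d²(W, Sensor 2) = 81 + 64 + 529 = 674
d²(W, Sensor 3) = 36 + 64 + 1 = 101
d²(W, Sensor 4) = 0 + 169 + 196 = 365
Sorted ascending: Sensor 3, Sensor 4, Sensor 1, … — the second-nearest is Sensor 4.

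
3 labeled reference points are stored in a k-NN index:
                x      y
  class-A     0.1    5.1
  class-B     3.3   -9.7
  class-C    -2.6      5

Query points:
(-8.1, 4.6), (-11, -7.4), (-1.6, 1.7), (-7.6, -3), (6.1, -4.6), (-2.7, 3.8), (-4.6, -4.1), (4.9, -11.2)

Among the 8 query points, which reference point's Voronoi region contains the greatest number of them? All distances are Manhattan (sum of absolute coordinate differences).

class-C

(-8.1, 4.6) — d to each: class-A:8.7, class-B:25.7, class-C:5.9 → nearest is class-C
(-11, -7.4) — d to each: class-A:23.6, class-B:16.6, class-C:20.8 → nearest is class-B
(-1.6, 1.7) — d to each: class-A:5.1, class-B:16.3, class-C:4.3 → nearest is class-C
(-7.6, -3) — d to each: class-A:15.8, class-B:17.6, class-C:13 → nearest is class-C
(6.1, -4.6) — d to each: class-A:15.7, class-B:7.9, class-C:18.3 → nearest is class-B
(-2.7, 3.8) — d to each: class-A:4.1, class-B:19.5, class-C:1.3 → nearest is class-C
(-4.6, -4.1) — d to each: class-A:13.9, class-B:13.5, class-C:11.1 → nearest is class-C
(4.9, -11.2) — d to each: class-A:21.1, class-B:3.1, class-C:23.7 → nearest is class-B
Tally — class-B:3, class-C:5. class-C captures the most (5).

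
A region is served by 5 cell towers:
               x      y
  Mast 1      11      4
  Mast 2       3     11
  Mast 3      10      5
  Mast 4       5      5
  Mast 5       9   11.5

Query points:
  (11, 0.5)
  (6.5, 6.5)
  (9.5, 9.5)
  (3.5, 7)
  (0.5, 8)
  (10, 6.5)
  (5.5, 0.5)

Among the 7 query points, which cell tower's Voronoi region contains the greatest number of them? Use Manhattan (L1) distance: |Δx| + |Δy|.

Mast 4

(11, 0.5) — d to each: Mast 1:3.5, Mast 2:18.5, Mast 3:5.5, Mast 4:10.5, Mast 5:13 → nearest is Mast 1
(6.5, 6.5) — d to each: Mast 1:7, Mast 2:8, Mast 3:5, Mast 4:3, Mast 5:7.5 → nearest is Mast 4
(9.5, 9.5) — d to each: Mast 1:7, Mast 2:8, Mast 3:5, Mast 4:9, Mast 5:2.5 → nearest is Mast 5
(3.5, 7) — d to each: Mast 1:10.5, Mast 2:4.5, Mast 3:8.5, Mast 4:3.5, Mast 5:10 → nearest is Mast 4
(0.5, 8) — d to each: Mast 1:14.5, Mast 2:5.5, Mast 3:12.5, Mast 4:7.5, Mast 5:12 → nearest is Mast 2
(10, 6.5) — d to each: Mast 1:3.5, Mast 2:11.5, Mast 3:1.5, Mast 4:6.5, Mast 5:6 → nearest is Mast 3
(5.5, 0.5) — d to each: Mast 1:9, Mast 2:13, Mast 3:9, Mast 4:5, Mast 5:14.5 → nearest is Mast 4
Tally — Mast 1:1, Mast 2:1, Mast 3:1, Mast 4:3, Mast 5:1. Mast 4 captures the most (3).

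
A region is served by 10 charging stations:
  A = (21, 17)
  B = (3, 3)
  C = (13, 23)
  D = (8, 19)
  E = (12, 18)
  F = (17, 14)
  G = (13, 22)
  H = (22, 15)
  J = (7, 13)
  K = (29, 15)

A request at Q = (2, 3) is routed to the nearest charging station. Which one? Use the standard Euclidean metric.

Squared Euclidean distances:
|QA|² = 361 + 196 = 557
|QB|² = 1 + 0 = 1
|QC|² = 121 + 400 = 521
|QD|² = 36 + 256 = 292
|QE|² = 100 + 225 = 325
|QF|² = 225 + 121 = 346
|QG|² = 121 + 361 = 482
|QH|² = 400 + 144 = 544
|QJ|² = 25 + 100 = 125
|QK|² = 729 + 144 = 873
B is nearest.

B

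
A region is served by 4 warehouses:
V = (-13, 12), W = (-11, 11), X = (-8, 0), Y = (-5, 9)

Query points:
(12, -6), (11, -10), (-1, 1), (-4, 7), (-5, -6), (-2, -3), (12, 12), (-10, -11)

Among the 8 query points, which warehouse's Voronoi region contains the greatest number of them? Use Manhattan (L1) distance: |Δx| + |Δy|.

X

(12, -6) — d to each: V:43, W:40, X:26, Y:32 → nearest is X
(11, -10) — d to each: V:46, W:43, X:29, Y:35 → nearest is X
(-1, 1) — d to each: V:23, W:20, X:8, Y:12 → nearest is X
(-4, 7) — d to each: V:14, W:11, X:11, Y:3 → nearest is Y
(-5, -6) — d to each: V:26, W:23, X:9, Y:15 → nearest is X
(-2, -3) — d to each: V:26, W:23, X:9, Y:15 → nearest is X
(12, 12) — d to each: V:25, W:24, X:32, Y:20 → nearest is Y
(-10, -11) — d to each: V:26, W:23, X:13, Y:25 → nearest is X
Tally — X:6, Y:2. X captures the most (6).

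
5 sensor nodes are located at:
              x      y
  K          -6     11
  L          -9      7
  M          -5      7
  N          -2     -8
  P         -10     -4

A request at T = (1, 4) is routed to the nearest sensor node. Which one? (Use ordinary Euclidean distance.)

M

Squared Euclidean distances:
|TK|² = (1−(-6))² + (4−11)² = 49 + 49 = 98
|TL|² = (1−(-9))² + (4−7)² = 100 + 9 = 109
|TM|² = (1−(-5))² + (4−7)² = 36 + 9 = 45
|TN|² = (1−(-2))² + (4−(-8))² = 9 + 144 = 153
|TP|² = (1−(-10))² + (4−(-4))² = 121 + 64 = 185
The smallest is to M, so T lies in the Voronoi region of M.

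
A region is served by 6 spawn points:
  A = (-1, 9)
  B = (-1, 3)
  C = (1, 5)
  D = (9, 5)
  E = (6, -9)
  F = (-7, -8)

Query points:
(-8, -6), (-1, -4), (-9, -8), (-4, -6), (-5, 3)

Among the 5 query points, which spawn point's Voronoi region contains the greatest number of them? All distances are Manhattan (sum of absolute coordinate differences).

F

(-8, -6) — d to each: A:22, B:16, C:20, D:28, E:17, F:3 → nearest is F
(-1, -4) — d to each: A:13, B:7, C:11, D:19, E:12, F:10 → nearest is B
(-9, -8) — d to each: A:25, B:19, C:23, D:31, E:16, F:2 → nearest is F
(-4, -6) — d to each: A:18, B:12, C:16, D:24, E:13, F:5 → nearest is F
(-5, 3) — d to each: A:10, B:4, C:8, D:16, E:23, F:13 → nearest is B
Tally — B:2, F:3. F captures the most (3).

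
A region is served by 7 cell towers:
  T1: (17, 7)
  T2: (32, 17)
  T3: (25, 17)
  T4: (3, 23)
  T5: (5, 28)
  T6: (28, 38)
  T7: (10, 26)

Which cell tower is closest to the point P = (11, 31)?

Squared Euclidean distances:
|PT1|² = (11−17)² + (31−7)² = 36 + 576 = 612
|PT2|² = (11−32)² + (31−17)² = 441 + 196 = 637
|PT3|² = (11−25)² + (31−17)² = 196 + 196 = 392
|PT4|² = (11−3)² + (31−23)² = 64 + 64 = 128
|PT5|² = (11−5)² + (31−28)² = 36 + 9 = 45
|PT6|² = (11−28)² + (31−38)² = 289 + 49 = 338
|PT7|² = (11−10)² + (31−26)² = 1 + 25 = 26
Minimum is at T7.

T7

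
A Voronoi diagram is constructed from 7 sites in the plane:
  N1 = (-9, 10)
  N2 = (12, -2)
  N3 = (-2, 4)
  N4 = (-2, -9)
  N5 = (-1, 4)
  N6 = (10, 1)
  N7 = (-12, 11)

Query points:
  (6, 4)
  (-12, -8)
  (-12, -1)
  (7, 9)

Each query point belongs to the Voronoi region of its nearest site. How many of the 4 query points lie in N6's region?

2

(6, 4) — d² to each: N1:261, N2:72, N3:64, N4:233, N5:49, N6:25, N7:373 → nearest is N6
(-12, -8) — d² to each: N1:333, N2:612, N3:244, N4:101, N5:265, N6:565, N7:361 → nearest is N4
(-12, -1) — d² to each: N1:130, N2:577, N3:125, N4:164, N5:146, N6:488, N7:144 → nearest is N3
(7, 9) — d² to each: N1:257, N2:146, N3:106, N4:405, N5:89, N6:73, N7:365 → nearest is N6
2 of the 4 points have N6 as nearest.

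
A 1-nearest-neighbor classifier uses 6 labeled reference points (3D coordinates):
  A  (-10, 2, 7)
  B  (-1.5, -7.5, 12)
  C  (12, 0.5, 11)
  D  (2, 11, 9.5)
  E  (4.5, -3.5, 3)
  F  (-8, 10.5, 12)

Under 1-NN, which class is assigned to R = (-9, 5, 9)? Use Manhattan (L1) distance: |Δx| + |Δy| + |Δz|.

d(R,A) = 1 + 3 + 2 = 6
d(R,B) = 7.5 + 12.5 + 3 = 23
d(R,C) = 21 + 4.5 + 2 = 27.5
d(R,D) = 11 + 6 + 0.5 = 17.5
d(R,E) = 13.5 + 8.5 + 6 = 28
d(R,F) = 1 + 5.5 + 3 = 9.5
The smallest is to A, so R lies in the Voronoi region of A.

A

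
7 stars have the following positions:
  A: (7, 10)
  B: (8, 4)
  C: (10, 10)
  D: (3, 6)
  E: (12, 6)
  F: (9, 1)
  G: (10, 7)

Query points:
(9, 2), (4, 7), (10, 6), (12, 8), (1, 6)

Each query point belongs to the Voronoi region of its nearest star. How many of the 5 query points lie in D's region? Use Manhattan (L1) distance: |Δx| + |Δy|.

2

(9, 2) — d to each: A:10, B:3, C:9, D:10, E:7, F:1, G:6 → nearest is F
(4, 7) — d to each: A:6, B:7, C:9, D:2, E:9, F:11, G:6 → nearest is D
(10, 6) — d to each: A:7, B:4, C:4, D:7, E:2, F:6, G:1 → nearest is G
(12, 8) — d to each: A:7, B:8, C:4, D:11, E:2, F:10, G:3 → nearest is E
(1, 6) — d to each: A:10, B:9, C:13, D:2, E:11, F:13, G:10 → nearest is D
2 of the 5 points have D as nearest.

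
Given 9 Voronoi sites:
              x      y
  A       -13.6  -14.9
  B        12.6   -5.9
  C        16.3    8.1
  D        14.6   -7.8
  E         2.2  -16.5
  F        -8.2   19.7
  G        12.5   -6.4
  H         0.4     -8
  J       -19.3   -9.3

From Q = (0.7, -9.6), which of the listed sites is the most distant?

Compare squared distances (the ordering matches that of the actual distances):
|QA|² = 204.49 + 28.09 = 232.58
|QB|² = 141.61 + 13.69 = 155.3
|QC|² = 243.36 + 313.29 = 556.65
|QD|² = 193.21 + 3.24 = 196.45
|QE|² = 2.25 + 47.61 = 49.86
|QF|² = 79.21 + 858.49 = 937.7
|QG|² = 139.24 + 10.24 = 149.48
|QH|² = 0.09 + 2.56 = 2.65
|QJ|² = 400 + 0.09 = 400.09
The largest is to F.

F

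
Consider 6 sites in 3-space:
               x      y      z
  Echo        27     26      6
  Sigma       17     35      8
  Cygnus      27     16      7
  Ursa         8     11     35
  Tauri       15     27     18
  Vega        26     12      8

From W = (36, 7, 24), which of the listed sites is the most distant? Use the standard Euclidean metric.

Sigma

Compare squared distances (the ordering matches that of the actual distances):
d²(W, Echo) = (36−27)² + (7−26)² + (24−6)² = 81 + 361 + 324 = 766
d²(W, Sigma) = (36−17)² + (7−35)² + (24−8)² = 361 + 784 + 256 = 1401
d²(W, Cygnus) = (36−27)² + (7−16)² + (24−7)² = 81 + 81 + 289 = 451
d²(W, Ursa) = (36−8)² + (7−11)² + (24−35)² = 784 + 16 + 121 = 921
d²(W, Tauri) = (36−15)² + (7−27)² + (24−18)² = 441 + 400 + 36 = 877
d²(W, Vega) = (36−26)² + (7−12)² + (24−8)² = 100 + 25 + 256 = 381
The largest is to Sigma.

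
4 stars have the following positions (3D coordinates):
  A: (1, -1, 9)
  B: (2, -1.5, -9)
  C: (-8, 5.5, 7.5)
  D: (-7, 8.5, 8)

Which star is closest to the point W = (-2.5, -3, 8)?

A

Squared Euclidean distances:
|WA|² = (-2.5−1)² + (-3−(-1))² + (8−9)² = 12.25 + 4 + 1 = 17.25
|WB|² = (-2.5−2)² + (-3−(-1.5))² + (8−(-9))² = 20.25 + 2.25 + 289 = 311.5
|WC|² = (-2.5−(-8))² + (-3−5.5)² + (8−7.5)² = 30.25 + 72.25 + 0.25 = 102.75
|WD|² = (-2.5−(-7))² + (-3−8.5)² + (8−8)² = 20.25 + 132.25 + 0 = 152.5
Minimum is at A.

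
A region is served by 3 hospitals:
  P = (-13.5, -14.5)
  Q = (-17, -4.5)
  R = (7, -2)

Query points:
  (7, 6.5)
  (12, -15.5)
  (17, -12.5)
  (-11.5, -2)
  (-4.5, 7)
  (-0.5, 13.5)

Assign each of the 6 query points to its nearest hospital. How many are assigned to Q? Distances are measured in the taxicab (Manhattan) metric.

1

(7, 6.5) — d to each: P:41.5, Q:35, R:8.5 → nearest is R
(12, -15.5) — d to each: P:26.5, Q:40, R:18.5 → nearest is R
(17, -12.5) — d to each: P:32.5, Q:42, R:20.5 → nearest is R
(-11.5, -2) — d to each: P:14.5, Q:8, R:18.5 → nearest is Q
(-4.5, 7) — d to each: P:30.5, Q:24, R:20.5 → nearest is R
(-0.5, 13.5) — d to each: P:41, Q:34.5, R:23 → nearest is R
1 of the 6 points has Q as nearest.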